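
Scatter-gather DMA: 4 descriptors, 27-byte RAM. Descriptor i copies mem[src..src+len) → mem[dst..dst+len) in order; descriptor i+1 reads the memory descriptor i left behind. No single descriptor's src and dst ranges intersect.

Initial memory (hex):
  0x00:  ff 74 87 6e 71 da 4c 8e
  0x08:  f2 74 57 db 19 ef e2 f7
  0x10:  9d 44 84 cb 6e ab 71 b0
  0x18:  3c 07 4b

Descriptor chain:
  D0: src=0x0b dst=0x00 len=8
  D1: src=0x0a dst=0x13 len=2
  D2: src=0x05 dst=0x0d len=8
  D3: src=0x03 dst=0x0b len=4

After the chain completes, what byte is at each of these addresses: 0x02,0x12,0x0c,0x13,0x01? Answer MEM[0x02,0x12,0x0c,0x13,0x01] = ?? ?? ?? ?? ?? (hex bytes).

MEM[0x02,0x12,0x0c,0x13,0x01] = ef 57 f7 db 19

D0: mem[0x00..0x07] <- [db 19 ef e2 f7 9d 44 84]
D1: mem[0x13..0x14] <- [57 db]
D2: mem[0x0d..0x14] <- [9d 44 84 f2 74 57 db 19]
D3: mem[0x0b..0x0e] <- [e2 f7 9d 44]
query mem[0x02]=0xef, mem[0x12]=0x57, mem[0x0c]=0xf7, mem[0x13]=0xdb, mem[0x01]=0x19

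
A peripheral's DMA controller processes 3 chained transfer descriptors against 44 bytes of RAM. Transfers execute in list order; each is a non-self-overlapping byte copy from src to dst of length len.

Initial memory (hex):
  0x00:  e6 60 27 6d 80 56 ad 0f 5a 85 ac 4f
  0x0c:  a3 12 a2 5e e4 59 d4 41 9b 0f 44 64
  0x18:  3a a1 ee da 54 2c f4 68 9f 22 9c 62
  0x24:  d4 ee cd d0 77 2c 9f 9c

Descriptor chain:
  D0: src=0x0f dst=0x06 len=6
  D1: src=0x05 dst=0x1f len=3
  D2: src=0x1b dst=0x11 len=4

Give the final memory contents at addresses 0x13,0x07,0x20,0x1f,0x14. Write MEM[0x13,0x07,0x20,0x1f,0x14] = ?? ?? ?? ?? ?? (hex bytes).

MEM[0x13,0x07,0x20,0x1f,0x14] = 2c e4 5e 56 f4

D0: mem[0x06..0x0b] <- [5e e4 59 d4 41 9b]
D1: mem[0x1f..0x21] <- [56 5e e4]
D2: mem[0x11..0x14] <- [da 54 2c f4]
query mem[0x13]=0x2c, mem[0x07]=0xe4, mem[0x20]=0x5e, mem[0x1f]=0x56, mem[0x14]=0xf4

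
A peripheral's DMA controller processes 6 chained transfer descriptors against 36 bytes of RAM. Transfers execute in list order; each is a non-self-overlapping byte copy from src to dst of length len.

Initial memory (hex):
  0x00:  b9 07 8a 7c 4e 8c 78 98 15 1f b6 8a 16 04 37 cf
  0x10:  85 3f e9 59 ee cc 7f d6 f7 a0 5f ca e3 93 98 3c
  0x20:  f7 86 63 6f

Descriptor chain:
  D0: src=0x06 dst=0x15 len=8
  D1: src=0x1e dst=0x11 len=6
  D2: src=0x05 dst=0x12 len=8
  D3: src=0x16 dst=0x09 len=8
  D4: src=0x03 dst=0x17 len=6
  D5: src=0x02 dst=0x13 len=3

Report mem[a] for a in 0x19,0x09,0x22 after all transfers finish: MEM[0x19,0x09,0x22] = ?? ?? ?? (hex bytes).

D0: mem[0x15..0x1c] <- [78 98 15 1f b6 8a 16 04]
D1: mem[0x11..0x16] <- [98 3c f7 86 63 6f]
D2: mem[0x12..0x19] <- [8c 78 98 15 1f b6 8a 16]
D3: mem[0x09..0x10] <- [1f b6 8a 16 8a 16 04 93]
D4: mem[0x17..0x1c] <- [7c 4e 8c 78 98 15]
D5: mem[0x13..0x15] <- [8a 7c 4e]
query mem[0x19]=0x8c, mem[0x09]=0x1f, mem[0x22]=0x63

MEM[0x19,0x09,0x22] = 8c 1f 63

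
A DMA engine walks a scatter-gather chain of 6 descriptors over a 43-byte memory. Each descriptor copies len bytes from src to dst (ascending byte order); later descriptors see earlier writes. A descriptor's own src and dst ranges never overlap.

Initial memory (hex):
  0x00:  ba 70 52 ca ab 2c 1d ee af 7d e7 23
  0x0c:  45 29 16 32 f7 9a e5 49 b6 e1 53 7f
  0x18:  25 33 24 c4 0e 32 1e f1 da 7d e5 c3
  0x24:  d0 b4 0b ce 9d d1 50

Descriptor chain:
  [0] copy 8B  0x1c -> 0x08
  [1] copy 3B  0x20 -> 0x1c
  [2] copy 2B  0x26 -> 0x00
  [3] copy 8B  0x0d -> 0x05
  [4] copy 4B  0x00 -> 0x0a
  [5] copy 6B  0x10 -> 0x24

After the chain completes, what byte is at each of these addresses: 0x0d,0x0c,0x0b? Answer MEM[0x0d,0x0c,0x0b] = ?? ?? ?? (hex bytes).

MEM[0x0d,0x0c,0x0b] = ca 52 ce

D0: mem[0x08..0x0f] <- [0e 32 1e f1 da 7d e5 c3]
D1: mem[0x1c..0x1e] <- [da 7d e5]
D2: mem[0x00..0x01] <- [0b ce]
D3: mem[0x05..0x0c] <- [7d e5 c3 f7 9a e5 49 b6]
D4: mem[0x0a..0x0d] <- [0b ce 52 ca]
D5: mem[0x24..0x29] <- [f7 9a e5 49 b6 e1]
query mem[0x0d]=0xca, mem[0x0c]=0x52, mem[0x0b]=0xce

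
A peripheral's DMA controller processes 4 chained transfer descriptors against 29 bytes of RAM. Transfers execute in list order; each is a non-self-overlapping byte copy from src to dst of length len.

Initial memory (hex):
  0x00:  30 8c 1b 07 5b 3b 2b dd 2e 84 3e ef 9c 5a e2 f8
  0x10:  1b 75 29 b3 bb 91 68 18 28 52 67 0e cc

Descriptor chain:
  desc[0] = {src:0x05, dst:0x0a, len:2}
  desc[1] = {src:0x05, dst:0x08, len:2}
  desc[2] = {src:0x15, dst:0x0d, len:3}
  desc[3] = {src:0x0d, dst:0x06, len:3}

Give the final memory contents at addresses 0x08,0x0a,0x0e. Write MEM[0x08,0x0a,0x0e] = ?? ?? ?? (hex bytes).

MEM[0x08,0x0a,0x0e] = 18 3b 68

D0: mem[0x0a..0x0b] <- [3b 2b]
D1: mem[0x08..0x09] <- [3b 2b]
D2: mem[0x0d..0x0f] <- [91 68 18]
D3: mem[0x06..0x08] <- [91 68 18]
query mem[0x08]=0x18, mem[0x0a]=0x3b, mem[0x0e]=0x68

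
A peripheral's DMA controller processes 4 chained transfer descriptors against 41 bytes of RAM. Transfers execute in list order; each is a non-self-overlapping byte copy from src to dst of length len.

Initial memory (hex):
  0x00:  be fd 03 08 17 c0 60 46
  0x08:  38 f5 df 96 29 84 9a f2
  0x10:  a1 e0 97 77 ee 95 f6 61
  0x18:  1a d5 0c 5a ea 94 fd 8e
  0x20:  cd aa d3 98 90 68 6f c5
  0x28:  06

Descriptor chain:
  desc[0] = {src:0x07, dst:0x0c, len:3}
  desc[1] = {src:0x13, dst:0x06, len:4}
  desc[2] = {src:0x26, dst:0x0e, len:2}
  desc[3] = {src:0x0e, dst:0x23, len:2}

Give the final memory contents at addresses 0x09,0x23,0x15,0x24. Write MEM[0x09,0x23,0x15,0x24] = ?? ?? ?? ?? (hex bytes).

MEM[0x09,0x23,0x15,0x24] = f6 6f 95 c5

#0 dst[0x0c+3] := {0x46,0x38,0xf5}
#1 dst[0x06+4] := {0x77,0xee,0x95,0xf6}
#2 dst[0x0e+2] := {0x6f,0xc5}
#3 dst[0x23+2] := {0x6f,0xc5}
query mem[0x09]=0xf6, mem[0x23]=0x6f, mem[0x15]=0x95, mem[0x24]=0xc5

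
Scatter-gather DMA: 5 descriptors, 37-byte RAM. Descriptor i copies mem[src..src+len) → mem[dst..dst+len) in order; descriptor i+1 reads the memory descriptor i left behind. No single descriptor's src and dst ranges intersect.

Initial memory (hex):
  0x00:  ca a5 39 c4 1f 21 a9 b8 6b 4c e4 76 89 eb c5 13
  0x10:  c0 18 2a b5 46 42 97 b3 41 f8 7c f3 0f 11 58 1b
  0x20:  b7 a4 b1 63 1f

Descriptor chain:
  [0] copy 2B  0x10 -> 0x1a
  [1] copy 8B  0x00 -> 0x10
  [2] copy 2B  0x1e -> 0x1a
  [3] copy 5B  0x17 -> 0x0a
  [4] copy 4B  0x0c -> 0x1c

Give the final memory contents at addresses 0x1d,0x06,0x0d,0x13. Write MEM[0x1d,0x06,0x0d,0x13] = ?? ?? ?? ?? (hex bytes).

MEM[0x1d,0x06,0x0d,0x13] = 58 a9 58 c4

  after D0: wrote 2B at 0x1a = c018
  after D1: wrote 8B at 0x10 = caa539c41f21a9b8
  after D2: wrote 2B at 0x1a = 581b
  after D3: wrote 5B at 0x0a = b841f8581b
  after D4: wrote 4B at 0x1c = f8581b13
query mem[0x1d]=0x58, mem[0x06]=0xa9, mem[0x0d]=0x58, mem[0x13]=0xc4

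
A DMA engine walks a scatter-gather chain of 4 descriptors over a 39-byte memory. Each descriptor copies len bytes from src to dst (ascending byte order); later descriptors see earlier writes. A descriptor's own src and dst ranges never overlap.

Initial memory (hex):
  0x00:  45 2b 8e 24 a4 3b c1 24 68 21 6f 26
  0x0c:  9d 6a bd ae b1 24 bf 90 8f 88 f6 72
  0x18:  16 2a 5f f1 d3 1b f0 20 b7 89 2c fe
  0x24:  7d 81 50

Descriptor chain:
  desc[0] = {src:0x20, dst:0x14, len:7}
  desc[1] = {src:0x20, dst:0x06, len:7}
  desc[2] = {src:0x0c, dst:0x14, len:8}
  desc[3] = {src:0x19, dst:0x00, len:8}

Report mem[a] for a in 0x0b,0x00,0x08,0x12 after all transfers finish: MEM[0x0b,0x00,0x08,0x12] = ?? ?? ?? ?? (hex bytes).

D0: mem[0x14..0x1a] <- [b7 89 2c fe 7d 81 50]
D1: mem[0x06..0x0c] <- [b7 89 2c fe 7d 81 50]
D2: mem[0x14..0x1b] <- [50 6a bd ae b1 24 bf 90]
D3: mem[0x00..0x07] <- [24 bf 90 d3 1b f0 20 b7]
query mem[0x0b]=0x81, mem[0x00]=0x24, mem[0x08]=0x2c, mem[0x12]=0xbf

MEM[0x0b,0x00,0x08,0x12] = 81 24 2c bf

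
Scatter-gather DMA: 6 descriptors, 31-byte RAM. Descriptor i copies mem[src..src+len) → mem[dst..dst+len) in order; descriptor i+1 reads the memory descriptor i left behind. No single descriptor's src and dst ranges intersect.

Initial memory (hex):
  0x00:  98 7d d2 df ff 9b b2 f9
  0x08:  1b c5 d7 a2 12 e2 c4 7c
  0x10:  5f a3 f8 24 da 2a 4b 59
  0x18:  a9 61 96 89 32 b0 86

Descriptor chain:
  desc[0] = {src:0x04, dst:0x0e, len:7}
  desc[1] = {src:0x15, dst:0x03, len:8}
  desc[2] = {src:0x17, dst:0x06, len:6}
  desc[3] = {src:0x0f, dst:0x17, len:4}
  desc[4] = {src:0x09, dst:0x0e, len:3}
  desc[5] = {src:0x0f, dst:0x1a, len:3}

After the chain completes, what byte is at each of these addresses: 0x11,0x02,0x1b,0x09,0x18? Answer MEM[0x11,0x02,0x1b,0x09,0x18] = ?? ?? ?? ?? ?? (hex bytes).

MEM[0x11,0x02,0x1b,0x09,0x18] = f9 d2 32 96 b2

#0 dst[0x0e+7] := {0xff,0x9b,0xb2,0xf9,0x1b,0xc5,0xd7}
#1 dst[0x03+8] := {0x2a,0x4b,0x59,0xa9,0x61,0x96,0x89,0x32}
#2 dst[0x06+6] := {0x59,0xa9,0x61,0x96,0x89,0x32}
#3 dst[0x17+4] := {0x9b,0xb2,0xf9,0x1b}
#4 dst[0x0e+3] := {0x96,0x89,0x32}
#5 dst[0x1a+3] := {0x89,0x32,0xf9}
query mem[0x11]=0xf9, mem[0x02]=0xd2, mem[0x1b]=0x32, mem[0x09]=0x96, mem[0x18]=0xb2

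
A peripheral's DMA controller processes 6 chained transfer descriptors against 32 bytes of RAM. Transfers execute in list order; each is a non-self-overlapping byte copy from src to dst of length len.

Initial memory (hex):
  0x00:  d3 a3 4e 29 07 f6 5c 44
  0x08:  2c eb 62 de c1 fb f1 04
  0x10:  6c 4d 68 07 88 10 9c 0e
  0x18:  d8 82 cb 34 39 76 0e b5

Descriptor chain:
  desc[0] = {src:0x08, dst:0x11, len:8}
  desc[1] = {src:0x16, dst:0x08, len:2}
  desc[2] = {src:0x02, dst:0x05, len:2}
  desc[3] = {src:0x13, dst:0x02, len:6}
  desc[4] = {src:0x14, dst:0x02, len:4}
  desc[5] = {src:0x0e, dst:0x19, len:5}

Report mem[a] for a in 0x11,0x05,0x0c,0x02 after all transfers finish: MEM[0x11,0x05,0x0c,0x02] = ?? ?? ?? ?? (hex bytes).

[0] 0x08->0x11 len=8 : 2c eb 62 de c1 fb f1 04
[1] 0x16->0x08 len=2 : fb f1
[2] 0x02->0x05 len=2 : 4e 29
[3] 0x13->0x02 len=6 : 62 de c1 fb f1 04
[4] 0x14->0x02 len=4 : de c1 fb f1
[5] 0x0e->0x19 len=5 : f1 04 6c 2c eb
query mem[0x11]=0x2c, mem[0x05]=0xf1, mem[0x0c]=0xc1, mem[0x02]=0xde

MEM[0x11,0x05,0x0c,0x02] = 2c f1 c1 de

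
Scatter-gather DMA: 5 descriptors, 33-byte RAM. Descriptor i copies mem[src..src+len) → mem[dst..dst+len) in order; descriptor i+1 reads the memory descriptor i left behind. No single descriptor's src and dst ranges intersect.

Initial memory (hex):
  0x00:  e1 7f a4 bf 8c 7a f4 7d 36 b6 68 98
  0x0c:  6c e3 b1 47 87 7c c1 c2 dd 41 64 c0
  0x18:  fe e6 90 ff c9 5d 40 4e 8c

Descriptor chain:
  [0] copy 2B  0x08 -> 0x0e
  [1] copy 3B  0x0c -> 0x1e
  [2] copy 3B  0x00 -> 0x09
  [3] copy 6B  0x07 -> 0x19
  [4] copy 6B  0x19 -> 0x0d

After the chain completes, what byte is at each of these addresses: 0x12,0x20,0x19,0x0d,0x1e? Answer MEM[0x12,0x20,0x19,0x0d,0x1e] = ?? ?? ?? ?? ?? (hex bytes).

MEM[0x12,0x20,0x19,0x0d,0x1e] = 6c 36 7d 7d 6c

D0: mem[0x0e..0x0f] <- [36 b6]
D1: mem[0x1e..0x20] <- [6c e3 36]
D2: mem[0x09..0x0b] <- [e1 7f a4]
D3: mem[0x19..0x1e] <- [7d 36 e1 7f a4 6c]
D4: mem[0x0d..0x12] <- [7d 36 e1 7f a4 6c]
query mem[0x12]=0x6c, mem[0x20]=0x36, mem[0x19]=0x7d, mem[0x0d]=0x7d, mem[0x1e]=0x6c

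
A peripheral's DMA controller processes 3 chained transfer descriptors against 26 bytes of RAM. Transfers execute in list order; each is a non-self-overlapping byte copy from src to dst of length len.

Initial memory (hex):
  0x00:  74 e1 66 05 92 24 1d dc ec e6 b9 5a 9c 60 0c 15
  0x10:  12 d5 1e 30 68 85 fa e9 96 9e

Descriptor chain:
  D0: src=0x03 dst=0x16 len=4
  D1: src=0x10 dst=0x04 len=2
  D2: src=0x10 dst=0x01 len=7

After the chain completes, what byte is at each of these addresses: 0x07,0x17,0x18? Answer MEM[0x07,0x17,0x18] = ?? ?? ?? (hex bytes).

  after D0: wrote 4B at 0x16 = 0592241d
  after D1: wrote 2B at 0x04 = 12d5
  after D2: wrote 7B at 0x01 = 12d51e30688505
query mem[0x07]=0x05, mem[0x17]=0x92, mem[0x18]=0x24

MEM[0x07,0x17,0x18] = 05 92 24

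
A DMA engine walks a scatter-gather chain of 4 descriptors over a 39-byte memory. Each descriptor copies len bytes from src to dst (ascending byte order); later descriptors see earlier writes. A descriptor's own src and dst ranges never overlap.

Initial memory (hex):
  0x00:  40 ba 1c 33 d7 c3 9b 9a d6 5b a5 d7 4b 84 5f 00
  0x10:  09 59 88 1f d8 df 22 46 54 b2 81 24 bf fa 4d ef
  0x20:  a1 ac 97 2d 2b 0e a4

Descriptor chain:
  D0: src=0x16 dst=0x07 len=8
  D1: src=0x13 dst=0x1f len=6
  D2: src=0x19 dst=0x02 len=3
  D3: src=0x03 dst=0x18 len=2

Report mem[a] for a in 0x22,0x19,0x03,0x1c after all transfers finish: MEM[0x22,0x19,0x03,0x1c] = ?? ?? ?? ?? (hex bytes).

#0 dst[0x07+8] := {0x22,0x46,0x54,0xb2,0x81,0x24,0xbf,0xfa}
#1 dst[0x1f+6] := {0x1f,0xd8,0xdf,0x22,0x46,0x54}
#2 dst[0x02+3] := {0xb2,0x81,0x24}
#3 dst[0x18+2] := {0x81,0x24}
query mem[0x22]=0x22, mem[0x19]=0x24, mem[0x03]=0x81, mem[0x1c]=0xbf

MEM[0x22,0x19,0x03,0x1c] = 22 24 81 bf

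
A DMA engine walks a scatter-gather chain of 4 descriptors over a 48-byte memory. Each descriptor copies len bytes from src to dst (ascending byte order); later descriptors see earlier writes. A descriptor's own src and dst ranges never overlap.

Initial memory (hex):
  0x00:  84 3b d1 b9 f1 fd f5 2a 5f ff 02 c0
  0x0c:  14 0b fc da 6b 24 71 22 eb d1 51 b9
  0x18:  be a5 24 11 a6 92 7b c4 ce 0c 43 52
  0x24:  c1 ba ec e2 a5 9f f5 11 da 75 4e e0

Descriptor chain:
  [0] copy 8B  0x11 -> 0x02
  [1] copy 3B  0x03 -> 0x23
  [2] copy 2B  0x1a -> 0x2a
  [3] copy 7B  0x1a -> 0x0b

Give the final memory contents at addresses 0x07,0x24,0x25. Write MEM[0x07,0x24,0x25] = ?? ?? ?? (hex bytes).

MEM[0x07,0x24,0x25] = 51 22 eb

  after D0: wrote 8B at 0x02 = 247122ebd151b9be
  after D1: wrote 3B at 0x23 = 7122eb
  after D2: wrote 2B at 0x2a = 2411
  after D3: wrote 7B at 0x0b = 2411a6927bc4ce
query mem[0x07]=0x51, mem[0x24]=0x22, mem[0x25]=0xeb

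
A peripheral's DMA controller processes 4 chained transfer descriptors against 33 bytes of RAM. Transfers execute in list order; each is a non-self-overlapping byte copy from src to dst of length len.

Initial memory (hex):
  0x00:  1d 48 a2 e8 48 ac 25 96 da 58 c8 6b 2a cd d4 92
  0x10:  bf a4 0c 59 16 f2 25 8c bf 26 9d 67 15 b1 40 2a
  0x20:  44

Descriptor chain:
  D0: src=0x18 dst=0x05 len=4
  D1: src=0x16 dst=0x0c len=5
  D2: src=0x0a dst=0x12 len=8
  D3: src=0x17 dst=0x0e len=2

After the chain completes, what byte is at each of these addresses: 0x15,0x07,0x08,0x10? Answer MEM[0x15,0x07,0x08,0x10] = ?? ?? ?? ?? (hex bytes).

MEM[0x15,0x07,0x08,0x10] = 8c 9d 67 9d

D0: mem[0x05..0x08] <- [bf 26 9d 67]
D1: mem[0x0c..0x10] <- [25 8c bf 26 9d]
D2: mem[0x12..0x19] <- [c8 6b 25 8c bf 26 9d a4]
D3: mem[0x0e..0x0f] <- [26 9d]
query mem[0x15]=0x8c, mem[0x07]=0x9d, mem[0x08]=0x67, mem[0x10]=0x9d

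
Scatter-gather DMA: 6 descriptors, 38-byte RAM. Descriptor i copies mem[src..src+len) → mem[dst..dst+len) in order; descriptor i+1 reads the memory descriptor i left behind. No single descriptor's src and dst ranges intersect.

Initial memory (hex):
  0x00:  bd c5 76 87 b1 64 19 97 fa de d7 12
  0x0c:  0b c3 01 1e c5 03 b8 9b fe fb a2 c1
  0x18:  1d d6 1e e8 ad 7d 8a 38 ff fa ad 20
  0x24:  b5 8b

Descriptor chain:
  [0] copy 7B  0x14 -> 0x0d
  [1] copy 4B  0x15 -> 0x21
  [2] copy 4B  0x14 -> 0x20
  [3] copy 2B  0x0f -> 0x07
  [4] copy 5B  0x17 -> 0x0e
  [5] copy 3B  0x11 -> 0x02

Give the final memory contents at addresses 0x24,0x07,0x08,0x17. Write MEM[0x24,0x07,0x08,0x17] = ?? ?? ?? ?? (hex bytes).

MEM[0x24,0x07,0x08,0x17] = 1d a2 c1 c1

#0 dst[0x0d+7] := {0xfe,0xfb,0xa2,0xc1,0x1d,0xd6,0x1e}
#1 dst[0x21+4] := {0xfb,0xa2,0xc1,0x1d}
#2 dst[0x20+4] := {0xfe,0xfb,0xa2,0xc1}
#3 dst[0x07+2] := {0xa2,0xc1}
#4 dst[0x0e+5] := {0xc1,0x1d,0xd6,0x1e,0xe8}
#5 dst[0x02+3] := {0x1e,0xe8,0x1e}
query mem[0x24]=0x1d, mem[0x07]=0xa2, mem[0x08]=0xc1, mem[0x17]=0xc1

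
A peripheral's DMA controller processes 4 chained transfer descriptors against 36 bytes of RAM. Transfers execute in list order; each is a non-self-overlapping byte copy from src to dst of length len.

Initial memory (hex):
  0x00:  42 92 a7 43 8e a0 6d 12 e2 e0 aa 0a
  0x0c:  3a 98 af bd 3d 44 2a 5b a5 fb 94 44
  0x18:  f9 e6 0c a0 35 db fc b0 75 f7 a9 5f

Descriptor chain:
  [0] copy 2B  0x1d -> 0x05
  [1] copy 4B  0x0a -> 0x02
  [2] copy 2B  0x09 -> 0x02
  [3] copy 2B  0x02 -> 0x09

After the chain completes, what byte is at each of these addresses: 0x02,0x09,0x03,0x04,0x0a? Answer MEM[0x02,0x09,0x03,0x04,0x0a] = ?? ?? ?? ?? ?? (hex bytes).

MEM[0x02,0x09,0x03,0x04,0x0a] = e0 e0 aa 3a aa

  after D0: wrote 2B at 0x05 = dbfc
  after D1: wrote 4B at 0x02 = aa0a3a98
  after D2: wrote 2B at 0x02 = e0aa
  after D3: wrote 2B at 0x09 = e0aa
query mem[0x02]=0xe0, mem[0x09]=0xe0, mem[0x03]=0xaa, mem[0x04]=0x3a, mem[0x0a]=0xaa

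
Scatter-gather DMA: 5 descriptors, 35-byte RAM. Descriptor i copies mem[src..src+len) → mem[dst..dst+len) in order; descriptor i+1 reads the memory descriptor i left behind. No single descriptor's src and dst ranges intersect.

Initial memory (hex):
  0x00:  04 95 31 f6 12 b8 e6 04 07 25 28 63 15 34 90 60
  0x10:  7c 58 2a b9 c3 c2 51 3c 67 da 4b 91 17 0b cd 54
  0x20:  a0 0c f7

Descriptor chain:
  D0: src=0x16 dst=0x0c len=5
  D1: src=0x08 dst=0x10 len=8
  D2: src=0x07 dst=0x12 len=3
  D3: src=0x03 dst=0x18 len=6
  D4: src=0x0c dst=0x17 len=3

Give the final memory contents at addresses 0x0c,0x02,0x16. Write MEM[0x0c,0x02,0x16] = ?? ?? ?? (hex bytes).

MEM[0x0c,0x02,0x16] = 51 31 67

[0] 0x16->0x0c len=5 : 51 3c 67 da 4b
[1] 0x08->0x10 len=8 : 07 25 28 63 51 3c 67 da
[2] 0x07->0x12 len=3 : 04 07 25
[3] 0x03->0x18 len=6 : f6 12 b8 e6 04 07
[4] 0x0c->0x17 len=3 : 51 3c 67
query mem[0x0c]=0x51, mem[0x02]=0x31, mem[0x16]=0x67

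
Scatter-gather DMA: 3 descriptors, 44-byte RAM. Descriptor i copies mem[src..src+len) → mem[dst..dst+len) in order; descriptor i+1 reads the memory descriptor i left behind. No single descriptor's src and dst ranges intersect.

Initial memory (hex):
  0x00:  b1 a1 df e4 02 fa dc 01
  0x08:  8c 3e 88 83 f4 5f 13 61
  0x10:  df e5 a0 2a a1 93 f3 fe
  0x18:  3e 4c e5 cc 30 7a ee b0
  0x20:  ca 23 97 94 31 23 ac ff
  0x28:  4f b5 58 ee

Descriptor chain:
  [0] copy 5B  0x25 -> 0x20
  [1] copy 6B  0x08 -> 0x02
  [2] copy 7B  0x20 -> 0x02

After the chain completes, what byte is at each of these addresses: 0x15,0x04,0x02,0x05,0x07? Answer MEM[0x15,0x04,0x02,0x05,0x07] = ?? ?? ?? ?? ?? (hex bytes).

#0 dst[0x20+5] := {0x23,0xac,0xff,0x4f,0xb5}
#1 dst[0x02+6] := {0x8c,0x3e,0x88,0x83,0xf4,0x5f}
#2 dst[0x02+7] := {0x23,0xac,0xff,0x4f,0xb5,0x23,0xac}
query mem[0x15]=0x93, mem[0x04]=0xff, mem[0x02]=0x23, mem[0x05]=0x4f, mem[0x07]=0x23

MEM[0x15,0x04,0x02,0x05,0x07] = 93 ff 23 4f 23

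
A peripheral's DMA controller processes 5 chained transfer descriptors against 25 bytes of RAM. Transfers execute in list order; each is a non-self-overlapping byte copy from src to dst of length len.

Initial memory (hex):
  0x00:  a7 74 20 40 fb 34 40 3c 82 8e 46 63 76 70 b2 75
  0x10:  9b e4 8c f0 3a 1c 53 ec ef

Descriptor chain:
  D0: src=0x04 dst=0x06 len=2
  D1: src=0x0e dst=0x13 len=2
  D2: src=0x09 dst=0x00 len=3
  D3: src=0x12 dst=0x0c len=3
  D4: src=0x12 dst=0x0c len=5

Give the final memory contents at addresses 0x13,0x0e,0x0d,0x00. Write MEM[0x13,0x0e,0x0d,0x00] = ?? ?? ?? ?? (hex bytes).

#0 dst[0x06+2] := {0xfb,0x34}
#1 dst[0x13+2] := {0xb2,0x75}
#2 dst[0x00+3] := {0x8e,0x46,0x63}
#3 dst[0x0c+3] := {0x8c,0xb2,0x75}
#4 dst[0x0c+5] := {0x8c,0xb2,0x75,0x1c,0x53}
query mem[0x13]=0xb2, mem[0x0e]=0x75, mem[0x0d]=0xb2, mem[0x00]=0x8e

MEM[0x13,0x0e,0x0d,0x00] = b2 75 b2 8e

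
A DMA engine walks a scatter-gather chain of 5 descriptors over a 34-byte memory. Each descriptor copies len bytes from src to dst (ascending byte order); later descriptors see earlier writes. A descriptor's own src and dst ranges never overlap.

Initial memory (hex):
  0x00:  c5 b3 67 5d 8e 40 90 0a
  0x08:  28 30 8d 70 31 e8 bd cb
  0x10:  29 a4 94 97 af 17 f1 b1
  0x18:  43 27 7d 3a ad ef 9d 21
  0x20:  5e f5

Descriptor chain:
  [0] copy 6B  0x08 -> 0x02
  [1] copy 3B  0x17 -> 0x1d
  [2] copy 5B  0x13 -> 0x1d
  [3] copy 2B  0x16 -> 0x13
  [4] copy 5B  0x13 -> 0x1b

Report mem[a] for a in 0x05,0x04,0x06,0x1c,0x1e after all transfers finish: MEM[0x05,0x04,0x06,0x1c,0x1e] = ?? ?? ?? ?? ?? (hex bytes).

D0: mem[0x02..0x07] <- [28 30 8d 70 31 e8]
D1: mem[0x1d..0x1f] <- [b1 43 27]
D2: mem[0x1d..0x21] <- [97 af 17 f1 b1]
D3: mem[0x13..0x14] <- [f1 b1]
D4: mem[0x1b..0x1f] <- [f1 b1 17 f1 b1]
query mem[0x05]=0x70, mem[0x04]=0x8d, mem[0x06]=0x31, mem[0x1c]=0xb1, mem[0x1e]=0xf1

MEM[0x05,0x04,0x06,0x1c,0x1e] = 70 8d 31 b1 f1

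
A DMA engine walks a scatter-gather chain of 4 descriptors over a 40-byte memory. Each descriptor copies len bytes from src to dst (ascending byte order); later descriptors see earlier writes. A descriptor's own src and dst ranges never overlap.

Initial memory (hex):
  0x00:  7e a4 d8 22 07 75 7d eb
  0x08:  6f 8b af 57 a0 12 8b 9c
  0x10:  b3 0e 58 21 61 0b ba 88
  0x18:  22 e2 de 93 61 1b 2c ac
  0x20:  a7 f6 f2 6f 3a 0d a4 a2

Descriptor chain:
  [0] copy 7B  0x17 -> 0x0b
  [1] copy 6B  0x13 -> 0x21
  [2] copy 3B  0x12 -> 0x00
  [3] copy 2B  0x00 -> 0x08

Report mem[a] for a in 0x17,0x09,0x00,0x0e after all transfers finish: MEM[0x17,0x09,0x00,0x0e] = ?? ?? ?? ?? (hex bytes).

MEM[0x17,0x09,0x00,0x0e] = 88 21 58 de

  after D0: wrote 7B at 0x0b = 8822e2de93611b
  after D1: wrote 6B at 0x21 = 21610bba8822
  after D2: wrote 3B at 0x00 = 582161
  after D3: wrote 2B at 0x08 = 5821
query mem[0x17]=0x88, mem[0x09]=0x21, mem[0x00]=0x58, mem[0x0e]=0xde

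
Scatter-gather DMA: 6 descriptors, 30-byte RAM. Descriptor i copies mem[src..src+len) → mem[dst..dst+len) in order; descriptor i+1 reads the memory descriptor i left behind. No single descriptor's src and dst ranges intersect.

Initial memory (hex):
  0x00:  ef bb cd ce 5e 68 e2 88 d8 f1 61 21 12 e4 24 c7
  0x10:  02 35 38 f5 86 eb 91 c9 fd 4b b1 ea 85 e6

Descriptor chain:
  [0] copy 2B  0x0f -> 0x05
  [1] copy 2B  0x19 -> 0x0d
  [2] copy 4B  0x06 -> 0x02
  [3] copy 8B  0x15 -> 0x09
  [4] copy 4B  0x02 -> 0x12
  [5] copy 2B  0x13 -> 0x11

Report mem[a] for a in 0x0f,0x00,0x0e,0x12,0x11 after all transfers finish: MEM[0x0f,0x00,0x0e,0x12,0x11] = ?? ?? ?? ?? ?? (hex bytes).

#0 dst[0x05+2] := {0xc7,0x02}
#1 dst[0x0d+2] := {0x4b,0xb1}
#2 dst[0x02+4] := {0x02,0x88,0xd8,0xf1}
#3 dst[0x09+8] := {0xeb,0x91,0xc9,0xfd,0x4b,0xb1,0xea,0x85}
#4 dst[0x12+4] := {0x02,0x88,0xd8,0xf1}
#5 dst[0x11+2] := {0x88,0xd8}
query mem[0x0f]=0xea, mem[0x00]=0xef, mem[0x0e]=0xb1, mem[0x12]=0xd8, mem[0x11]=0x88

MEM[0x0f,0x00,0x0e,0x12,0x11] = ea ef b1 d8 88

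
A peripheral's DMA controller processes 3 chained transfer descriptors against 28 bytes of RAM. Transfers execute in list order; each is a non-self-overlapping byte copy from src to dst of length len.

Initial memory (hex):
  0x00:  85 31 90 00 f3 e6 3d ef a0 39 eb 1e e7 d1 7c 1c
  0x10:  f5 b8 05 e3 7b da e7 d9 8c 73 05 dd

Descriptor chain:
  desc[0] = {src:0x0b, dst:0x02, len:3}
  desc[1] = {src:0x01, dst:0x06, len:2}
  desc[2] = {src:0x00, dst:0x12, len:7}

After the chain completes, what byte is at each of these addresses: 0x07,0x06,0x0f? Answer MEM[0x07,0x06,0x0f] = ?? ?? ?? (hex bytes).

  after D0: wrote 3B at 0x02 = 1ee7d1
  after D1: wrote 2B at 0x06 = 311e
  after D2: wrote 7B at 0x12 = 85311ee7d1e631
query mem[0x07]=0x1e, mem[0x06]=0x31, mem[0x0f]=0x1c

MEM[0x07,0x06,0x0f] = 1e 31 1c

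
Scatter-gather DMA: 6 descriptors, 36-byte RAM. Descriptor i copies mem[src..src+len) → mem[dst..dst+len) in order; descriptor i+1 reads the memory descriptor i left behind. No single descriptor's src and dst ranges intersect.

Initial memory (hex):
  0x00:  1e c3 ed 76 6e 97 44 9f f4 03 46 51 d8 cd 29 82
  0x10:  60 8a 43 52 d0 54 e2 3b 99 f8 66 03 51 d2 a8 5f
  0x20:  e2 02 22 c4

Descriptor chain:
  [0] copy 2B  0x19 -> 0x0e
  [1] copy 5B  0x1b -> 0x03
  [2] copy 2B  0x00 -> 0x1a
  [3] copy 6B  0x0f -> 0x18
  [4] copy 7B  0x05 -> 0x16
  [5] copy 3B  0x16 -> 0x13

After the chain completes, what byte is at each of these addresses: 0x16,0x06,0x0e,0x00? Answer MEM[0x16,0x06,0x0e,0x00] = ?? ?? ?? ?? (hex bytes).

#0 dst[0x0e+2] := {0xf8,0x66}
#1 dst[0x03+5] := {0x03,0x51,0xd2,0xa8,0x5f}
#2 dst[0x1a+2] := {0x1e,0xc3}
#3 dst[0x18+6] := {0x66,0x60,0x8a,0x43,0x52,0xd0}
#4 dst[0x16+7] := {0xd2,0xa8,0x5f,0xf4,0x03,0x46,0x51}
#5 dst[0x13+3] := {0xd2,0xa8,0x5f}
query mem[0x16]=0xd2, mem[0x06]=0xa8, mem[0x0e]=0xf8, mem[0x00]=0x1e

MEM[0x16,0x06,0x0e,0x00] = d2 a8 f8 1e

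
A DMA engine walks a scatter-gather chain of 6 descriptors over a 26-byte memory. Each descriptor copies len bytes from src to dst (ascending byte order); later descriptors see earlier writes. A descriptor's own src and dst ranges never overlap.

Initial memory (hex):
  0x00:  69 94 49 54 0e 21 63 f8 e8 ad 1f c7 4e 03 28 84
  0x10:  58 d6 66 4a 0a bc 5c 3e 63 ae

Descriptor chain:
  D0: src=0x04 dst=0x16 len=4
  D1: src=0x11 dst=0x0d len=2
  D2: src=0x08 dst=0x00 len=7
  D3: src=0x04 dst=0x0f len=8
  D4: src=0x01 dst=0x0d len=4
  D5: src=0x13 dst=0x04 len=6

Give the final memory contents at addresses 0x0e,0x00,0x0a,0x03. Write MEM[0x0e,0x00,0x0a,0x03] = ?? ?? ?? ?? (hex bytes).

MEM[0x0e,0x00,0x0a,0x03] = 1f e8 1f c7

#0 dst[0x16+4] := {0x0e,0x21,0x63,0xf8}
#1 dst[0x0d+2] := {0xd6,0x66}
#2 dst[0x00+7] := {0xe8,0xad,0x1f,0xc7,0x4e,0xd6,0x66}
#3 dst[0x0f+8] := {0x4e,0xd6,0x66,0xf8,0xe8,0xad,0x1f,0xc7}
#4 dst[0x0d+4] := {0xad,0x1f,0xc7,0x4e}
#5 dst[0x04+6] := {0xe8,0xad,0x1f,0xc7,0x21,0x63}
query mem[0x0e]=0x1f, mem[0x00]=0xe8, mem[0x0a]=0x1f, mem[0x03]=0xc7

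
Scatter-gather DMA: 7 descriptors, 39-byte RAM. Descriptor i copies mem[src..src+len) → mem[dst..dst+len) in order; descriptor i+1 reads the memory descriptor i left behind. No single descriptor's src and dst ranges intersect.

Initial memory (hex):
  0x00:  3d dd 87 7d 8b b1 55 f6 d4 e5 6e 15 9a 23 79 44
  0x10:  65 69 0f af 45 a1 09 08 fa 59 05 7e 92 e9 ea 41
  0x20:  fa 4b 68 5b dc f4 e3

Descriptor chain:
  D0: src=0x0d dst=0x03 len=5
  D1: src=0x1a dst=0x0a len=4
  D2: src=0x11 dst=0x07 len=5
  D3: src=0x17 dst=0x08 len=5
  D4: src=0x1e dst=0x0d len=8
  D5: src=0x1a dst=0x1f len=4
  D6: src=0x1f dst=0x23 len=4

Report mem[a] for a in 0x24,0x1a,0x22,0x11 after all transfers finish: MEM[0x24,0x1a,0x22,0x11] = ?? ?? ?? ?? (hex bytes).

#0 dst[0x03+5] := {0x23,0x79,0x44,0x65,0x69}
#1 dst[0x0a+4] := {0x05,0x7e,0x92,0xe9}
#2 dst[0x07+5] := {0x69,0x0f,0xaf,0x45,0xa1}
#3 dst[0x08+5] := {0x08,0xfa,0x59,0x05,0x7e}
#4 dst[0x0d+8] := {0xea,0x41,0xfa,0x4b,0x68,0x5b,0xdc,0xf4}
#5 dst[0x1f+4] := {0x05,0x7e,0x92,0xe9}
#6 dst[0x23+4] := {0x05,0x7e,0x92,0xe9}
query mem[0x24]=0x7e, mem[0x1a]=0x05, mem[0x22]=0xe9, mem[0x11]=0x68

MEM[0x24,0x1a,0x22,0x11] = 7e 05 e9 68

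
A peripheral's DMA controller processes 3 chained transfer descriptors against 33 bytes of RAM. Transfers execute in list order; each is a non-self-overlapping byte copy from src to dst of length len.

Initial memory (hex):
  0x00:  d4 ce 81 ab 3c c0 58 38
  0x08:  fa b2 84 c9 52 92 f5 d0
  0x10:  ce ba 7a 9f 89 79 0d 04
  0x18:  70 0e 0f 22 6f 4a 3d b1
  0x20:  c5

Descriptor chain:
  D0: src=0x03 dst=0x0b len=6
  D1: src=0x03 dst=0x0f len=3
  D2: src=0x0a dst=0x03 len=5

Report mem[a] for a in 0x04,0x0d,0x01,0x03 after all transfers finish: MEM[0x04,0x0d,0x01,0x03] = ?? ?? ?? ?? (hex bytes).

[0] 0x03->0x0b len=6 : ab 3c c0 58 38 fa
[1] 0x03->0x0f len=3 : ab 3c c0
[2] 0x0a->0x03 len=5 : 84 ab 3c c0 58
query mem[0x04]=0xab, mem[0x0d]=0xc0, mem[0x01]=0xce, mem[0x03]=0x84

MEM[0x04,0x0d,0x01,0x03] = ab c0 ce 84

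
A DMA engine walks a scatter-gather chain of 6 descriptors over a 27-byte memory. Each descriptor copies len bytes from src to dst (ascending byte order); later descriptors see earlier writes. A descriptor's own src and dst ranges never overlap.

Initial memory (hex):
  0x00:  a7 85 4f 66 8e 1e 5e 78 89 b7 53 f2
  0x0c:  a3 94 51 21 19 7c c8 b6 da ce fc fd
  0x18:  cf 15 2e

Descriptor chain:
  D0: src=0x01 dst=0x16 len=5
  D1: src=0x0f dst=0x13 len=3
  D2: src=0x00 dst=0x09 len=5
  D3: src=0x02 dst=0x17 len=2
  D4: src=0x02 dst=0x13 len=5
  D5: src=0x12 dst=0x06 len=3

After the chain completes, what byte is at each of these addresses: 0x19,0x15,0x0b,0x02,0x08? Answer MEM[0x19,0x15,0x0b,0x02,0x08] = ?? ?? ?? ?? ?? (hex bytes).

MEM[0x19,0x15,0x0b,0x02,0x08] = 8e 8e 4f 4f 66

D0: mem[0x16..0x1a] <- [85 4f 66 8e 1e]
D1: mem[0x13..0x15] <- [21 19 7c]
D2: mem[0x09..0x0d] <- [a7 85 4f 66 8e]
D3: mem[0x17..0x18] <- [4f 66]
D4: mem[0x13..0x17] <- [4f 66 8e 1e 5e]
D5: mem[0x06..0x08] <- [c8 4f 66]
query mem[0x19]=0x8e, mem[0x15]=0x8e, mem[0x0b]=0x4f, mem[0x02]=0x4f, mem[0x08]=0x66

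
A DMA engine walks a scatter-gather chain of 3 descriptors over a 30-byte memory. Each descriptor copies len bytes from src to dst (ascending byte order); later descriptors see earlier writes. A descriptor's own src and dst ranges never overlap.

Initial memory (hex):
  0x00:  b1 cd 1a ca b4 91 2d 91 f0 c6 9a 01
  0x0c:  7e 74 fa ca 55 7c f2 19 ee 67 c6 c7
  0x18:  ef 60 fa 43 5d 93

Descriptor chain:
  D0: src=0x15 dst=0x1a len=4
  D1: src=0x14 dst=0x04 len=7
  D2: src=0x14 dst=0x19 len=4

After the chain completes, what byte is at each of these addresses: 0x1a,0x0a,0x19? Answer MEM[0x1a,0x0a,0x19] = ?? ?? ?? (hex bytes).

MEM[0x1a,0x0a,0x19] = 67 67 ee

#0 dst[0x1a+4] := {0x67,0xc6,0xc7,0xef}
#1 dst[0x04+7] := {0xee,0x67,0xc6,0xc7,0xef,0x60,0x67}
#2 dst[0x19+4] := {0xee,0x67,0xc6,0xc7}
query mem[0x1a]=0x67, mem[0x0a]=0x67, mem[0x19]=0xee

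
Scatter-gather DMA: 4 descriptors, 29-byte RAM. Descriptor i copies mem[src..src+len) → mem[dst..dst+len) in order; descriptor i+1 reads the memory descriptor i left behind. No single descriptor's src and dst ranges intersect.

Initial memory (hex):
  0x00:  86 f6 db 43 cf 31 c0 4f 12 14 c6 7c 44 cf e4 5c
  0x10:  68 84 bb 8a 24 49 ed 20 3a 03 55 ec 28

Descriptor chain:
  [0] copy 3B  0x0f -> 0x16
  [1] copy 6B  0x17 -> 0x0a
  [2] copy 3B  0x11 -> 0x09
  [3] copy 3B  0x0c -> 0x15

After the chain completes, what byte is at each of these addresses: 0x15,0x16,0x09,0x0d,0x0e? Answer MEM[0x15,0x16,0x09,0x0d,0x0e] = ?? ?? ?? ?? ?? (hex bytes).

  after D0: wrote 3B at 0x16 = 5c6884
  after D1: wrote 6B at 0x0a = 68840355ec28
  after D2: wrote 3B at 0x09 = 84bb8a
  after D3: wrote 3B at 0x15 = 0355ec
query mem[0x15]=0x03, mem[0x16]=0x55, mem[0x09]=0x84, mem[0x0d]=0x55, mem[0x0e]=0xec

MEM[0x15,0x16,0x09,0x0d,0x0e] = 03 55 84 55 ec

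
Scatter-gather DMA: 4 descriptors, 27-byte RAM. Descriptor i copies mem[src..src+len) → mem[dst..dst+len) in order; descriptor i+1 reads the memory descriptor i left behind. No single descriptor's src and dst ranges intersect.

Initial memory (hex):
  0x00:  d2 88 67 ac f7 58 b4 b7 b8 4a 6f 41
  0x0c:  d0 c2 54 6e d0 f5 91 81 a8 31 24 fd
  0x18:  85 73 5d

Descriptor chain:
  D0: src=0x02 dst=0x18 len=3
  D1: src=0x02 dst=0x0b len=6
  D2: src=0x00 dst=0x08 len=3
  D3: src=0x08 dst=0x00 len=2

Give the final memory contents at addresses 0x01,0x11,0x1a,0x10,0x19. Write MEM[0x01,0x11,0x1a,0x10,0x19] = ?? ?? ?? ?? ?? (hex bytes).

#0 dst[0x18+3] := {0x67,0xac,0xf7}
#1 dst[0x0b+6] := {0x67,0xac,0xf7,0x58,0xb4,0xb7}
#2 dst[0x08+3] := {0xd2,0x88,0x67}
#3 dst[0x00+2] := {0xd2,0x88}
query mem[0x01]=0x88, mem[0x11]=0xf5, mem[0x1a]=0xf7, mem[0x10]=0xb7, mem[0x19]=0xac

MEM[0x01,0x11,0x1a,0x10,0x19] = 88 f5 f7 b7 ac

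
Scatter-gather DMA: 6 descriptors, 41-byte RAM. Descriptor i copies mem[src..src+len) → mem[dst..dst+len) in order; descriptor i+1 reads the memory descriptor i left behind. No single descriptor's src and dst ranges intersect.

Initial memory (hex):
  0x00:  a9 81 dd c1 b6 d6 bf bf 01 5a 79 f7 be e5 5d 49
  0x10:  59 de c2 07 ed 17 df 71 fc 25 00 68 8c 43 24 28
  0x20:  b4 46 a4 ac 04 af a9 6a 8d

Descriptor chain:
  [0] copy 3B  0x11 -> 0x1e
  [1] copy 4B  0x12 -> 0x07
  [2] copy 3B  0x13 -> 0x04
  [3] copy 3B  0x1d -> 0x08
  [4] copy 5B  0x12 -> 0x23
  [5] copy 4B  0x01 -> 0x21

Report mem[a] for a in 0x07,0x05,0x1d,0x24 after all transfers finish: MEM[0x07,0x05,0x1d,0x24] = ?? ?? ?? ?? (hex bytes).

[0] 0x11->0x1e len=3 : de c2 07
[1] 0x12->0x07 len=4 : c2 07 ed 17
[2] 0x13->0x04 len=3 : 07 ed 17
[3] 0x1d->0x08 len=3 : 43 de c2
[4] 0x12->0x23 len=5 : c2 07 ed 17 df
[5] 0x01->0x21 len=4 : 81 dd c1 07
query mem[0x07]=0xc2, mem[0x05]=0xed, mem[0x1d]=0x43, mem[0x24]=0x07

MEM[0x07,0x05,0x1d,0x24] = c2 ed 43 07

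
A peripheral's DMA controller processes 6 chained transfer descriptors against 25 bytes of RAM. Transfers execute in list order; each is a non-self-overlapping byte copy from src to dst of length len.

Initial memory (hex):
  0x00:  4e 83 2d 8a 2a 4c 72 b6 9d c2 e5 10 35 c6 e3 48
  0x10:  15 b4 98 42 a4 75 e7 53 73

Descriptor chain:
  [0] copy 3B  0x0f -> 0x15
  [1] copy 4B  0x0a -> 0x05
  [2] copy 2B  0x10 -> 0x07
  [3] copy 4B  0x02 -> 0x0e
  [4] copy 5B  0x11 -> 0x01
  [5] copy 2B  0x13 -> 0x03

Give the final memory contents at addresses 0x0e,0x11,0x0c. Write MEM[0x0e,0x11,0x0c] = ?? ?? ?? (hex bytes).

MEM[0x0e,0x11,0x0c] = 2d e5 35

[0] 0x0f->0x15 len=3 : 48 15 b4
[1] 0x0a->0x05 len=4 : e5 10 35 c6
[2] 0x10->0x07 len=2 : 15 b4
[3] 0x02->0x0e len=4 : 2d 8a 2a e5
[4] 0x11->0x01 len=5 : e5 98 42 a4 48
[5] 0x13->0x03 len=2 : 42 a4
query mem[0x0e]=0x2d, mem[0x11]=0xe5, mem[0x0c]=0x35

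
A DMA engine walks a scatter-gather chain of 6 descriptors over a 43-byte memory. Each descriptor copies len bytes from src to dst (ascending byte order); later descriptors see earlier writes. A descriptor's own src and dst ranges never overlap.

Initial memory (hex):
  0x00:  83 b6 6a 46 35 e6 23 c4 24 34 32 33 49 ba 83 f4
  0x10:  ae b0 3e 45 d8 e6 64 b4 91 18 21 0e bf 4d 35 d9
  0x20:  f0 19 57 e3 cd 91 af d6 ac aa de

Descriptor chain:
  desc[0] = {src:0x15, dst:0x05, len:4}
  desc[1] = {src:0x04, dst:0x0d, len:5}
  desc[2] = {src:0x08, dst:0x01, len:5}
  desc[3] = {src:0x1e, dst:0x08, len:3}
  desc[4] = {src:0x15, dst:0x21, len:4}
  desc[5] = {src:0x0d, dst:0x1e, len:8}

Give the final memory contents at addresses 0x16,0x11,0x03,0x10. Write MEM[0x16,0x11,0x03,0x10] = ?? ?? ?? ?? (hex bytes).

D0: mem[0x05..0x08] <- [e6 64 b4 91]
D1: mem[0x0d..0x11] <- [35 e6 64 b4 91]
D2: mem[0x01..0x05] <- [91 34 32 33 49]
D3: mem[0x08..0x0a] <- [35 d9 f0]
D4: mem[0x21..0x24] <- [e6 64 b4 91]
D5: mem[0x1e..0x25] <- [35 e6 64 b4 91 3e 45 d8]
query mem[0x16]=0x64, mem[0x11]=0x91, mem[0x03]=0x32, mem[0x10]=0xb4

MEM[0x16,0x11,0x03,0x10] = 64 91 32 b4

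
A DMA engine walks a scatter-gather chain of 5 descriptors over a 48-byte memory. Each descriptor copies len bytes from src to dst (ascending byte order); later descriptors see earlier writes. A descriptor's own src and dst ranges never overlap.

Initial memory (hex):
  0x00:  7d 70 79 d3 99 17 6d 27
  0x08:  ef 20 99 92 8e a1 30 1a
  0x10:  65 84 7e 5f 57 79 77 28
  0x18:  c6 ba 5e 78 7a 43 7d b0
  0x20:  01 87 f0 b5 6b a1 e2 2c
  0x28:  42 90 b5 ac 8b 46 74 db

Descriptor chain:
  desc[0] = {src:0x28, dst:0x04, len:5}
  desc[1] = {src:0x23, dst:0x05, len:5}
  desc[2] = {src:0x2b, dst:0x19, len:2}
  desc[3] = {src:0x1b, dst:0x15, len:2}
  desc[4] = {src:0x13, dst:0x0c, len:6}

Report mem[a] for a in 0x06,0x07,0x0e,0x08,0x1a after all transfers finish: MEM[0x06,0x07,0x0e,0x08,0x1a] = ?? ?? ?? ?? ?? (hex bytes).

MEM[0x06,0x07,0x0e,0x08,0x1a] = 6b a1 78 e2 8b

D0: mem[0x04..0x08] <- [42 90 b5 ac 8b]
D1: mem[0x05..0x09] <- [b5 6b a1 e2 2c]
D2: mem[0x19..0x1a] <- [ac 8b]
D3: mem[0x15..0x16] <- [78 7a]
D4: mem[0x0c..0x11] <- [5f 57 78 7a 28 c6]
query mem[0x06]=0x6b, mem[0x07]=0xa1, mem[0x0e]=0x78, mem[0x08]=0xe2, mem[0x1a]=0x8b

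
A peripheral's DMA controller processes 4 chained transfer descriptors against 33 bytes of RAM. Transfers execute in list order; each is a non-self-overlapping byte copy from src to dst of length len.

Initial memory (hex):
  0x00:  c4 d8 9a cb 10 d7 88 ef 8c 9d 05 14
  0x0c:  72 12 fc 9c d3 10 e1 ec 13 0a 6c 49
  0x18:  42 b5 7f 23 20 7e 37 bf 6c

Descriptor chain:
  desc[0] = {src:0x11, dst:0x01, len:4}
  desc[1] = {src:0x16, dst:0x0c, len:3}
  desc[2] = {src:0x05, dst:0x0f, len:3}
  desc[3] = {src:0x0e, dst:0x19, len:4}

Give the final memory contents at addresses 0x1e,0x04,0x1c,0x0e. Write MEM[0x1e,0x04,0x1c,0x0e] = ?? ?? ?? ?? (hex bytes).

[0] 0x11->0x01 len=4 : 10 e1 ec 13
[1] 0x16->0x0c len=3 : 6c 49 42
[2] 0x05->0x0f len=3 : d7 88 ef
[3] 0x0e->0x19 len=4 : 42 d7 88 ef
query mem[0x1e]=0x37, mem[0x04]=0x13, mem[0x1c]=0xef, mem[0x0e]=0x42

MEM[0x1e,0x04,0x1c,0x0e] = 37 13 ef 42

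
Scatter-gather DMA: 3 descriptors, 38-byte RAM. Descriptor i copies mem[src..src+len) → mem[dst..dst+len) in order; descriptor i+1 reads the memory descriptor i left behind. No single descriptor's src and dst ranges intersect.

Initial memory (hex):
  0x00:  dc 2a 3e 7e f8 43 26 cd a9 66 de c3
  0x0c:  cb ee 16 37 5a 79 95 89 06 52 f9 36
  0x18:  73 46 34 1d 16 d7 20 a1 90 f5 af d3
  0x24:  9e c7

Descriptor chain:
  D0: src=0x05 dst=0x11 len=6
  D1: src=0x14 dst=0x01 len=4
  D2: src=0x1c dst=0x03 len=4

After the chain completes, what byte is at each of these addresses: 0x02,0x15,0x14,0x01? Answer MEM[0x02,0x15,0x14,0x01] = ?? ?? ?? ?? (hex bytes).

D0: mem[0x11..0x16] <- [43 26 cd a9 66 de]
D1: mem[0x01..0x04] <- [a9 66 de 36]
D2: mem[0x03..0x06] <- [16 d7 20 a1]
query mem[0x02]=0x66, mem[0x15]=0x66, mem[0x14]=0xa9, mem[0x01]=0xa9

MEM[0x02,0x15,0x14,0x01] = 66 66 a9 a9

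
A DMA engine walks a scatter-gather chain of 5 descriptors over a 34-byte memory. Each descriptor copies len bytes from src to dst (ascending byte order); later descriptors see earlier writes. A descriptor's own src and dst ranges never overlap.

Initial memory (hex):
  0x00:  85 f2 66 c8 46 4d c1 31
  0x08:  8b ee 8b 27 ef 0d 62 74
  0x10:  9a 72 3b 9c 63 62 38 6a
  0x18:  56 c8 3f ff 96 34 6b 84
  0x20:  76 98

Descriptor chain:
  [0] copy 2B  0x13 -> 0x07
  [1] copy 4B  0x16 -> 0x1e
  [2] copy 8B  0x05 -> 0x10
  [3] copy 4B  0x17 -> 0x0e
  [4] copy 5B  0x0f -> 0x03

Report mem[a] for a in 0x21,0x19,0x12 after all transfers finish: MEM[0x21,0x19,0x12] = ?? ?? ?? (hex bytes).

  after D0: wrote 2B at 0x07 = 9c63
  after D1: wrote 4B at 0x1e = 386a56c8
  after D2: wrote 8B at 0x10 = 4dc19c63ee8b27ef
  after D3: wrote 4B at 0x0e = ef56c83f
  after D4: wrote 5B at 0x03 = 56c83f9c63
query mem[0x21]=0xc8, mem[0x19]=0xc8, mem[0x12]=0x9c

MEM[0x21,0x19,0x12] = c8 c8 9c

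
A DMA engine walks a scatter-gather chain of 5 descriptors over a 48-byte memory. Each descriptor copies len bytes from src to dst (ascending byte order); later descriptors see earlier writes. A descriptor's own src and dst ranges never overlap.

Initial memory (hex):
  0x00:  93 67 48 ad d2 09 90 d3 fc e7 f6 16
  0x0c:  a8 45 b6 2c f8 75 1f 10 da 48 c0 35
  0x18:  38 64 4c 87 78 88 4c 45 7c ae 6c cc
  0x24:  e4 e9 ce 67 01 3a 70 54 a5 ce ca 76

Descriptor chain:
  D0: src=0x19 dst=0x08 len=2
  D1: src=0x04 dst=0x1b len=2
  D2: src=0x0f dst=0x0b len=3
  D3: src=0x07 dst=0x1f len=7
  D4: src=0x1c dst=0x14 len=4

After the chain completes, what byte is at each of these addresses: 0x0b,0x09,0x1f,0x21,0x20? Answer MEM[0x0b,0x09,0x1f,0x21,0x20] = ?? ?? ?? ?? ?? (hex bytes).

[0] 0x19->0x08 len=2 : 64 4c
[1] 0x04->0x1b len=2 : d2 09
[2] 0x0f->0x0b len=3 : 2c f8 75
[3] 0x07->0x1f len=7 : d3 64 4c f6 2c f8 75
[4] 0x1c->0x14 len=4 : 09 88 4c d3
query mem[0x0b]=0x2c, mem[0x09]=0x4c, mem[0x1f]=0xd3, mem[0x21]=0x4c, mem[0x20]=0x64

MEM[0x0b,0x09,0x1f,0x21,0x20] = 2c 4c d3 4c 64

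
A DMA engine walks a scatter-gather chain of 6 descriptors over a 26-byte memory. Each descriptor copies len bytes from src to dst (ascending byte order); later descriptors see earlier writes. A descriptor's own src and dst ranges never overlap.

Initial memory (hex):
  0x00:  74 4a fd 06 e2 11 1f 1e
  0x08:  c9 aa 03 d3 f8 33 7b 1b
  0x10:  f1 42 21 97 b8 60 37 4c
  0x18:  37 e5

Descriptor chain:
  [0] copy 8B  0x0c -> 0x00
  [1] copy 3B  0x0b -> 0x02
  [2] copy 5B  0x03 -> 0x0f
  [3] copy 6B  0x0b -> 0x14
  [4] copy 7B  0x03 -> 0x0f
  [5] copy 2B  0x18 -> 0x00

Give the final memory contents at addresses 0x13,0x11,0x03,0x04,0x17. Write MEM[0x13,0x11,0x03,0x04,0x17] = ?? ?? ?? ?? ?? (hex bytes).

MEM[0x13,0x11,0x03,0x04,0x17] = 97 42 f8 33 7b

  after D0: wrote 8B at 0x00 = f8337b1bf1422197
  after D1: wrote 3B at 0x02 = d3f833
  after D2: wrote 5B at 0x0f = f833422197
  after D3: wrote 6B at 0x14 = d3f8337bf833
  after D4: wrote 7B at 0x0f = f833422197c9aa
  after D5: wrote 2B at 0x00 = f833
query mem[0x13]=0x97, mem[0x11]=0x42, mem[0x03]=0xf8, mem[0x04]=0x33, mem[0x17]=0x7b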